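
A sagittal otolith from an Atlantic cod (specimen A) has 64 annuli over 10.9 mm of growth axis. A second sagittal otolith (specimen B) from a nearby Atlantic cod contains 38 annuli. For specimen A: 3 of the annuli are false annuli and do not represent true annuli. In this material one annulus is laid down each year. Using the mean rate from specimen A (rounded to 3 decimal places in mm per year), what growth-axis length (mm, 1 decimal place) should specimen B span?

Specimen A: adjusted count: 64 − 3 = 61 annuli.
A: Mean rate = 10.9 mm / 61 years ≈ 0.179 mm per year.
Length of B = 0.179 × 38 = 6.8 mm.

6.8 mm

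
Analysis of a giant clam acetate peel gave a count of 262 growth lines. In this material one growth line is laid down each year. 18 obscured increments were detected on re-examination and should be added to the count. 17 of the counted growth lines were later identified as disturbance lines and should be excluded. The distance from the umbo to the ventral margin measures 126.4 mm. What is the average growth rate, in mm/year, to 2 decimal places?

0.48 mm/year

Adjusted count: 262 − 17 + 18 = 263 growth lines.
126.4 mm over 263 years gives 126.4 / 263 ≈ 0.48 mm/year.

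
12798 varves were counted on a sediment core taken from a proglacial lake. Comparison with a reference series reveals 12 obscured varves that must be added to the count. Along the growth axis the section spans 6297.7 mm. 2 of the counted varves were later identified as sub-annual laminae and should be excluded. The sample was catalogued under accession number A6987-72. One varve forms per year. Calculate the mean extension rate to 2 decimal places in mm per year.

0.49 mm per year

Adjusted count: 12798 − 2 + 12 = 12808 varves.
Extension rate ≈ 6297.7 / 12808 = 0.49 mm per year.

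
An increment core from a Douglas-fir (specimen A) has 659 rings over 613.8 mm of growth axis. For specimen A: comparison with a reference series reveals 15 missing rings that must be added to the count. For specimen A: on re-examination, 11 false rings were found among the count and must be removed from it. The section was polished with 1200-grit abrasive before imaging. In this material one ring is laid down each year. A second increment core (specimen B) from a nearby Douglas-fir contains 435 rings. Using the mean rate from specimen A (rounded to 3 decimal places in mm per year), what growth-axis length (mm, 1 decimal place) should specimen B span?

402.8 mm

Specimen A: correcting the raw count gives 659 − 11 + 15 = 663 true rings.
A: 613.8 mm over 663 years gives 613.8 / 663 ≈ 0.926 mm/yr.
B's length ≈ 0.926 × 435 = 402.8 mm.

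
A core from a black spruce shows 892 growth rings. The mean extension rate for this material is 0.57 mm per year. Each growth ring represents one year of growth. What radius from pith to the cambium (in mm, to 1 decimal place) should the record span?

508.4 mm

The record spans 892 years at 0.57 mm per year.
Length ≈ 0.57 × 892 = 508.4 mm.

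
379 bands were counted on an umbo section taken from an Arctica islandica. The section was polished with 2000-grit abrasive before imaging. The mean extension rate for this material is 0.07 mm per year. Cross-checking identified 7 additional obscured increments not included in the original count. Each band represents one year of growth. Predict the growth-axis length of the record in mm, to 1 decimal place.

27.0 mm

After corrections the count is 379 + 7 = 386 bands.
Length ≈ 0.07 × 386 = 27.0 mm.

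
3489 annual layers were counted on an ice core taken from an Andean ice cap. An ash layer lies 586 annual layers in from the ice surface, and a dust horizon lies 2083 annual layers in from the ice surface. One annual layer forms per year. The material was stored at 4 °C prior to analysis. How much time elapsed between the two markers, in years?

1497 years

2083 − 586 = 1497 annual layers lie between the two events.
That is 1497 years at one annual layer per year.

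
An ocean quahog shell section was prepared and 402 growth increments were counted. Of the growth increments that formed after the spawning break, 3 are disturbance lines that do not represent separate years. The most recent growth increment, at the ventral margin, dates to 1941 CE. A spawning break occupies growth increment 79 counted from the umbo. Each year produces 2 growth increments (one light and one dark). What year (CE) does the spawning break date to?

402 − 79 = 323 growth increments lie beyond the spawning break toward the ventral margin.
Excluding 3 false growth increments: 323 − 3 = 320.
With 2 growth increments per year, 320 / 2 = 160 years.
1941 − 160 = 1781 CE.

1781 CE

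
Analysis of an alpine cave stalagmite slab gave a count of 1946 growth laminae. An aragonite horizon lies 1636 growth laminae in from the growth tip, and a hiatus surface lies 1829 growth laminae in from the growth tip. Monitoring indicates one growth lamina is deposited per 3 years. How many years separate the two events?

579 yr

1829 − 1636 = 193 growth laminae lie between the two events.
193 growth laminae at 3 years each span 193 × 3 = 579 years.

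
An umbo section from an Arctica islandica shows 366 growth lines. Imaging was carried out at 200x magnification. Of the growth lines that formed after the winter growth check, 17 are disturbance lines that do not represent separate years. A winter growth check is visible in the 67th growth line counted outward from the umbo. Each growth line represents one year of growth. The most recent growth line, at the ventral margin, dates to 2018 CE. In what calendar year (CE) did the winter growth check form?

The winter growth check sits at growth line 67 from the umbo, so 366 − 67 = 299 growth lines formed after it.
Removing the 17 false growth lines leaves 299 − 17 = 282 true growth lines beyond the winter growth check.
Counting back 282 years from 2018 CE places the winter growth check in 2018 − 282 = 1736 CE.

1736 CE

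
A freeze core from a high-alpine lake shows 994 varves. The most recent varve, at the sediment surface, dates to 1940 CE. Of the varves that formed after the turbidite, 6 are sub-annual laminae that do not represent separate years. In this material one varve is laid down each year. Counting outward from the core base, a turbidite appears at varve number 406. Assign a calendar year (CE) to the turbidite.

1358 CE

The turbidite sits at varve 406 from the core base, so 994 − 406 = 588 varves formed after it.
588 − 6 false = 582 true varves after the turbidite.
The varve at the sediment surface is 1940 CE, so the turbidite dates to 1940 − 582 = 1358 CE.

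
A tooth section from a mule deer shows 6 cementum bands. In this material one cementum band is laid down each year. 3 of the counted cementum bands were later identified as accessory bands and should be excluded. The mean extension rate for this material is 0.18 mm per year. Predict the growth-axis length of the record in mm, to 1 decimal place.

After corrections the count is 6 − 3 = 3 cementum bands.
Length ≈ 0.18 × 3 = 0.5 mm.

0.5 mm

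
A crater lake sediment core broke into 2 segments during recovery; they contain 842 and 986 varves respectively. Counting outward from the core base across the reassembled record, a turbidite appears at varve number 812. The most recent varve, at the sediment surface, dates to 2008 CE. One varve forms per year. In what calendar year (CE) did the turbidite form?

Total varves = 842 + 986 = 1828.
Between varve 812 and the sediment surface there are 1828 − 812 = 1016 varves.
Counting back 1016 years from 2008 CE places the turbidite in 2008 − 1016 = 992 CE.

992 CE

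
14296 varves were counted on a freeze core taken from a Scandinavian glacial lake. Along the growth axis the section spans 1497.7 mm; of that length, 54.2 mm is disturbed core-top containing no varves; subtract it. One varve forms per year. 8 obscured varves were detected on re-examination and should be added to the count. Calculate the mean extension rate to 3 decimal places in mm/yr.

0.101 mm/yr

After corrections the count is 14296 + 8 = 14304 varves.
The growth record spans 1497.7 − 54.2 = 1443.5 mm.
Extension rate ≈ 1443.5 / 14304 = 0.101 mm/yr.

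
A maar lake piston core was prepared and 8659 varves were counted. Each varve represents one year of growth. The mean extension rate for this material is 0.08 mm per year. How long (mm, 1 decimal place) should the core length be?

The record spans 8659 years at 0.08 mm per year.
Length ≈ 0.08 × 8659 = 692.7 mm.

692.7 mm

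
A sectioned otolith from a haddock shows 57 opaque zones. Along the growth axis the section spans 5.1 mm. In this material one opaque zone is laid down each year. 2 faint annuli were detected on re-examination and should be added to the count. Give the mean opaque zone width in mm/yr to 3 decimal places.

True opaque zone count = 57 + 2 = 59.
Mean rate = 5.1 mm / 59 years ≈ 0.086 mm/yr.

0.086 mm/yr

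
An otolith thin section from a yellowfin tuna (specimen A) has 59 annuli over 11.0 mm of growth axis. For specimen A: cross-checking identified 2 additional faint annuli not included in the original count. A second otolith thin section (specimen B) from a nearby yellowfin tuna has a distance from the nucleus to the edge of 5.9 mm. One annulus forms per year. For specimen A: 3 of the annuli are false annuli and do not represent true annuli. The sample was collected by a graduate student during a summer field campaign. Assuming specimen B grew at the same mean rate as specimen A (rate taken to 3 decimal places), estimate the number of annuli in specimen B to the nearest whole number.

31 annuli

Specimen A: adjusted count: 59 − 3 + 2 = 58 annuli.
A: Extension rate ≈ 11.0 / 58 = 0.190 mm/year.
B spans 5.9 / 0.190 = 31.05 years ≈ 31 annuli.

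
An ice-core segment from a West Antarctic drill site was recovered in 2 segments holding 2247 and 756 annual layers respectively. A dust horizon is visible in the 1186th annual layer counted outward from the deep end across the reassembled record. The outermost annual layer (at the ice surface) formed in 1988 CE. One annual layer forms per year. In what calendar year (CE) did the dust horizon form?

171 CE

Total annual layers = 2247 + 756 = 3003.
The dust horizon sits at annual layer 1186 from the deep end, so 3003 − 1186 = 1817 annual layers formed after it.
1988 − 1817 = 171 CE.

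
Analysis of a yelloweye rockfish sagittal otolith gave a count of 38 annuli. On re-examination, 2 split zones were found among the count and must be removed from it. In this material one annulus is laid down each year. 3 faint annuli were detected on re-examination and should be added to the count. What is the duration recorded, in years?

39 years

After corrections the count is 38 − 2 + 3 = 39 annuli.
One annulus per year makes the duration 39 years.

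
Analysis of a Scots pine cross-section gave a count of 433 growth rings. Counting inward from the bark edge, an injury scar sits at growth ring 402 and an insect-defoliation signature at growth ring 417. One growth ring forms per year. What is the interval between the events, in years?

15 yr

417 − 402 = 15 growth rings lie between the two events.
That is 15 years at one growth ring per year.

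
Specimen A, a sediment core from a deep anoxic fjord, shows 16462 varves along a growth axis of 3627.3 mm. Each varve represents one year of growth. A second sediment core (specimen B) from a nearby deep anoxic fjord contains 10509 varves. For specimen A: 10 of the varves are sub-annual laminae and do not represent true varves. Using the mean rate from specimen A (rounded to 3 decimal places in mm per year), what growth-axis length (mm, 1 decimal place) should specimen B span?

Specimen A: true varve count = 16462 − 10 = 16452.
A: 3627.3 mm over 16452 years gives 3627.3 / 16452 ≈ 0.220 mm per year.
Length of B = 0.220 × 10509 = 2312.0 mm.

2312.0 mm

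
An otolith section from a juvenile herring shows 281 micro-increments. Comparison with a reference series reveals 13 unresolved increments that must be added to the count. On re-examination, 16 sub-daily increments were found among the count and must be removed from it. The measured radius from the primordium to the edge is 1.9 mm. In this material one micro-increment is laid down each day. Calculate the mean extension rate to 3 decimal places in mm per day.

0.007 mm per day

After corrections the count is 281 − 16 + 13 = 278 micro-increments.
Extension rate ≈ 1.9 / 278 = 0.007 mm per day.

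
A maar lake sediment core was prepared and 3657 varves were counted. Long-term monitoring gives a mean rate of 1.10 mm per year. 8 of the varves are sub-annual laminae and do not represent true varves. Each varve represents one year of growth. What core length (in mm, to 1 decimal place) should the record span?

After corrections the count is 3657 − 8 = 3649 varves.
Predicted length = 1.10 mm/year × 3649 years = 4013.9 mm.

4013.9 mm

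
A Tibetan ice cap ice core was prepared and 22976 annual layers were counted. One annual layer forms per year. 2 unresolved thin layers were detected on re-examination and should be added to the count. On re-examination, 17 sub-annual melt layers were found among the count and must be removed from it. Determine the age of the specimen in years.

22961 yr

Adjusted count: 22976 − 17 + 2 = 22961 annual layers.
With a one-to-one annual layer periodicity this is 22961 years.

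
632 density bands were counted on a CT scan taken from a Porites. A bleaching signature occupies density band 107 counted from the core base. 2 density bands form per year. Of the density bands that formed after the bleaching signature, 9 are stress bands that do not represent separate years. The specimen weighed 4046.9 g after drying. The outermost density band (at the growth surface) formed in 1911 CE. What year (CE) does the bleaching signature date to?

1653 CE

632 − 107 = 525 density bands lie beyond the bleaching signature toward the growth surface.
Removing the 9 false density bands leaves 525 − 9 = 516 true density bands beyond the bleaching signature.
Dividing by 2 density bands per year: 516 / 2 = 258 years.
1911 − 258 = 1653 CE.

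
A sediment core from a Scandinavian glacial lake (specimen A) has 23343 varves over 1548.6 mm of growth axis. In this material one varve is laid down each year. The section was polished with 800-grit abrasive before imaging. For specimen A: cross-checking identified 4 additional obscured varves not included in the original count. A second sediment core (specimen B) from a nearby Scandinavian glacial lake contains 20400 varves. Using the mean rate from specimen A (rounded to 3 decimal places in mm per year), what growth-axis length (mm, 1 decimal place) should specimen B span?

Specimen A: after corrections the count is 23343 + 4 = 23347 varves.
A: Extension rate ≈ 1548.6 / 23347 = 0.066 mm/yr.
For B, 0.066 mm/year × 20400 years = 1346.4 mm.

1346.4 mm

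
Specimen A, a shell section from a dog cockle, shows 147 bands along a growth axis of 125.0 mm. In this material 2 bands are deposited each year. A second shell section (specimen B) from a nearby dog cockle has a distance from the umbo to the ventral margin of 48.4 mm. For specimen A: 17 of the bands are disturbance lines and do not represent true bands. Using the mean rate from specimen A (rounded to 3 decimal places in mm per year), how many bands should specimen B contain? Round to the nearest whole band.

Specimen A: correcting the raw count gives 147 − 17 = 130 true bands.
Specimen A: 130 bands at 2 per year is 130 / 2 = 65 years.
A: Mean rate = 125.0 mm / 65 years ≈ 1.923 mm/yr.
Specimen B: 48.4 mm / 1.923 mm per year = 25.17 years; at 2 bands per year that is 25.17 × 2 ≈ 50 bands.

50 bands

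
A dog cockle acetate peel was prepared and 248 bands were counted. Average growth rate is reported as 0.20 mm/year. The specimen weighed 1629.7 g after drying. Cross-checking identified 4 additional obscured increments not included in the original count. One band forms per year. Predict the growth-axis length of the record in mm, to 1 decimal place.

50.4 mm

After corrections the count is 248 + 4 = 252 bands.
252 years at 0.20 mm/year gives 0.20 × 252 = 50.4 mm.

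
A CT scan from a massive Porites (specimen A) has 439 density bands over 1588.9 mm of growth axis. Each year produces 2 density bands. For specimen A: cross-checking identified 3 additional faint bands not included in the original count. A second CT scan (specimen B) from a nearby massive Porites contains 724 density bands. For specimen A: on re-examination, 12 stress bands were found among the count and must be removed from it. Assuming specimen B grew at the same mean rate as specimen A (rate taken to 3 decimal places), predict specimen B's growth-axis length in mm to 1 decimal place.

2675.2 mm

Specimen A: correcting the raw count gives 439 − 12 + 3 = 430 true density bands.
Specimen A: 430 density bands at 2 per year is 430 / 2 = 215 years.
A: Extension rate ≈ 1588.9 / 215 = 7.390 mm/year.
Specimen B: dividing by 2 density bands per year: 724 / 2 = 362 years. Length of B = 7.390 × 362 = 2675.2 mm.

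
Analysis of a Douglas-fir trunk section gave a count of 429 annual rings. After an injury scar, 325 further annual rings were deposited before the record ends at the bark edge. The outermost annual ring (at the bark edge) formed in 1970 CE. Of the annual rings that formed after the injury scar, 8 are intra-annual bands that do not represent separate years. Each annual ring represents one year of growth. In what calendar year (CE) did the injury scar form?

325 annual rings formed after the injury scar.
Removing the 8 false annual rings leaves 325 − 8 = 317 true annual rings beyond the injury scar.
1970 − 317 = 1653 CE.

1653 CE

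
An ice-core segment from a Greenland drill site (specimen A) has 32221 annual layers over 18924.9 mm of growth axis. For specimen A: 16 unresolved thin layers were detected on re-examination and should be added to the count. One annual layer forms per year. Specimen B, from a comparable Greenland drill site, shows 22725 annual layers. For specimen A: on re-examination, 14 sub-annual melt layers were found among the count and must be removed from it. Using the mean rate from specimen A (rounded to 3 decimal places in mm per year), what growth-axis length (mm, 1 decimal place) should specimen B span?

Specimen A: correcting the raw count gives 32221 − 14 + 16 = 32223 true annual layers.
A: Mean rate = 18924.9 mm / 32223 years ≈ 0.587 mm per year.
B's length ≈ 0.587 × 22725 = 13339.6 mm.

13339.6 mm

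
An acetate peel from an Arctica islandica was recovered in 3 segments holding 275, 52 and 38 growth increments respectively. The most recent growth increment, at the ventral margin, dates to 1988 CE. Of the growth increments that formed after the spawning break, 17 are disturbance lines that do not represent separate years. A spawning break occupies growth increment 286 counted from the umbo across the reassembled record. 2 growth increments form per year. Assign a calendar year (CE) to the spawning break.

1957 CE

Total growth increments = 275 + 52 + 38 = 365.
The spawning break sits at growth increment 286 from the umbo, so 365 − 286 = 79 growth increments formed after it.
Removing the 17 false growth increments leaves 79 − 17 = 62 true growth increments beyond the spawning break.
62 growth increments at 2 per year is 62 / 2 = 31 years.
The growth increment at the ventral margin is 1988 CE, so the spawning break dates to 1988 − 31 = 1957 CE.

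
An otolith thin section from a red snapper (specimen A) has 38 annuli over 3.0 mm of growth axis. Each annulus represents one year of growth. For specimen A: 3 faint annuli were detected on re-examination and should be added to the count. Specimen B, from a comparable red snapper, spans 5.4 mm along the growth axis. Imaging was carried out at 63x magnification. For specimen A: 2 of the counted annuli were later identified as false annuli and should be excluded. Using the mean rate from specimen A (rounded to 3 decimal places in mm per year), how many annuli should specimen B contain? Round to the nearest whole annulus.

70 annuli

Specimen A: adjusted count: 38 − 2 + 3 = 39 annuli.
A: 3.0 mm over 39 years gives 3.0 / 39 ≈ 0.077 mm/year.
B spans 5.4 / 0.077 = 70.13 years ≈ 70 annuli.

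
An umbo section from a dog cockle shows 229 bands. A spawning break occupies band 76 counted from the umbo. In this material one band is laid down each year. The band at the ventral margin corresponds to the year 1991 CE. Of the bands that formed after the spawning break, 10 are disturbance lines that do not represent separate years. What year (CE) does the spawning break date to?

229 − 76 = 153 bands lie beyond the spawning break toward the ventral margin.
Excluding 10 false bands: 153 − 10 = 143.
1991 − 143 = 1848 CE.

1848 CE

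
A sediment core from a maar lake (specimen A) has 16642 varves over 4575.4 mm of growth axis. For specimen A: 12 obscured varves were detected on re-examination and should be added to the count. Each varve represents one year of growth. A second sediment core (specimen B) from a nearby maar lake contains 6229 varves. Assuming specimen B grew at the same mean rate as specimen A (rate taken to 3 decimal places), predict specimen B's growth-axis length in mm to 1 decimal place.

Specimen A: true varve count = 16642 + 12 = 16654.
A: Extension rate ≈ 4575.4 / 16654 = 0.275 mm per year.
For B, 0.275 mm/year × 6229 years = 1713.0 mm.

1713.0 mm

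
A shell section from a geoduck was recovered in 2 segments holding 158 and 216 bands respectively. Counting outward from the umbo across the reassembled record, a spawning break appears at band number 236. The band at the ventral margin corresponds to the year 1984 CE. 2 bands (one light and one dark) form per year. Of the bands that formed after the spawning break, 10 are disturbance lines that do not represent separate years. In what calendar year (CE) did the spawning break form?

1920 CE

Total bands = 158 + 216 = 374.
The spawning break sits at band 236 from the umbo, so 374 − 236 = 138 bands formed after it.
Excluding 10 false bands: 138 − 10 = 128.
128 bands at 2 per year is 128 / 2 = 64 years.
The band at the ventral margin is 1984 CE, so the spawning break dates to 1984 − 64 = 1920 CE.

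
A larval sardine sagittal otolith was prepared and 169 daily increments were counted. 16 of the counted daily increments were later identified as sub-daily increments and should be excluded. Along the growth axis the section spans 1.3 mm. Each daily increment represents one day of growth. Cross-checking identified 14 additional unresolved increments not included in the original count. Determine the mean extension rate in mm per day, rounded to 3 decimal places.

0.008 mm per day

True daily increment count = 169 − 16 + 14 = 167.
Extension rate ≈ 1.3 / 167 = 0.008 mm per day.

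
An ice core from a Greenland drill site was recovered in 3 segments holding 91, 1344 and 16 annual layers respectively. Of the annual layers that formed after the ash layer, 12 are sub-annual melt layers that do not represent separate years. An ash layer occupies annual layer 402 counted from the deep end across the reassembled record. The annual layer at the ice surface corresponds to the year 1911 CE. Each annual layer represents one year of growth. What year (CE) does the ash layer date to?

874 CE

Total annual layers = 91 + 1344 + 16 = 1451.
Between annual layer 402 and the ice surface there are 1451 − 402 = 1049 annual layers.
1049 − 12 false = 1037 true annual layers after the ash layer.
The annual layer at the ice surface is 1911 CE, so the ash layer dates to 1911 − 1037 = 874 CE.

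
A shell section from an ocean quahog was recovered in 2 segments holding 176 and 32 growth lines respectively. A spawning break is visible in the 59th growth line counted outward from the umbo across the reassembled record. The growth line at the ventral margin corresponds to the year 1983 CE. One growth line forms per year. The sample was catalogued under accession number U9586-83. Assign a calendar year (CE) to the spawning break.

1834 CE

Total growth lines = 176 + 32 = 208.
Between growth line 59 and the ventral margin there are 208 − 59 = 149 growth lines.
The growth line at the ventral margin is 1983 CE, so the spawning break dates to 1983 − 149 = 1834 CE.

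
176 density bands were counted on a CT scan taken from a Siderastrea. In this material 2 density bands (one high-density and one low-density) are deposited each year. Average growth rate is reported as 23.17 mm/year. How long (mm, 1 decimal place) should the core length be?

2039.0 mm

176 density bands at 2 per year is 176 / 2 = 88 years.
Predicted length = 23.17 mm/year × 88 years = 2039.0 mm.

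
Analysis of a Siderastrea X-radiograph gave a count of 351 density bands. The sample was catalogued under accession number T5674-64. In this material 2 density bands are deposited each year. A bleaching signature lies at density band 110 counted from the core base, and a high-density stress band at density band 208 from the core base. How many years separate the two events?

49 yr

208 − 110 = 98 density bands lie between the two events.
With 2 density bands per year, 98 / 2 = 49 years.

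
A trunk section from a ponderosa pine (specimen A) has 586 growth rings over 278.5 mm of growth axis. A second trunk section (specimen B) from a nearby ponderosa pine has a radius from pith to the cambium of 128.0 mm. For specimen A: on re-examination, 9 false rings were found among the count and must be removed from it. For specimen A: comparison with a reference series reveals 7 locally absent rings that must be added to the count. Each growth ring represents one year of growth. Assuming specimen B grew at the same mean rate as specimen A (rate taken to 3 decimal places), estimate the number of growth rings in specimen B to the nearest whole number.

268 growth rings

Specimen A: true growth ring count = 586 − 9 + 7 = 584.
A: 278.5 mm over 584 years gives 278.5 / 584 ≈ 0.477 mm/yr.
Specimen B: 128.0 mm / 0.477 mm per year = 268.34 years ≈ 268 growth rings.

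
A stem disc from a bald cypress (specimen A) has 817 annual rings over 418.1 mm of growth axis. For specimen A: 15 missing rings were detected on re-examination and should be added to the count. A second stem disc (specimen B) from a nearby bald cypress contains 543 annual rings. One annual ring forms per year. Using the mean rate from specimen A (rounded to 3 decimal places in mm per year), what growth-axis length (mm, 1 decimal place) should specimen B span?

273.1 mm

Specimen A: true annual ring count = 817 + 15 = 832.
A: Extension rate ≈ 418.1 / 832 = 0.503 mm/yr.
Length of B = 0.503 × 543 = 273.1 mm.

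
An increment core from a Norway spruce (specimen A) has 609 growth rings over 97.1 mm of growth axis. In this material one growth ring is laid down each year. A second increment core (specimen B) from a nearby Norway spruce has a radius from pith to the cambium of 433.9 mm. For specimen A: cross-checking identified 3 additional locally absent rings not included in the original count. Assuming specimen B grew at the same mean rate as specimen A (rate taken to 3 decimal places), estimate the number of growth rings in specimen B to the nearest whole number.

2729 growth rings

Specimen A: after corrections the count is 609 + 3 = 612 growth rings.
A: Mean rate = 97.1 mm / 612 years ≈ 0.159 mm/yr.
B spans 433.9 / 0.159 = 2728.93 years ≈ 2729 growth rings.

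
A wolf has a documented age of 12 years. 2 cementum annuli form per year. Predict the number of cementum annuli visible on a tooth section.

24 cementum annuli

With 2 cementum annuli per year, 12 years would produce 12 × 2 = 24 cementum annuli.
So 24 cementum annuli should be present.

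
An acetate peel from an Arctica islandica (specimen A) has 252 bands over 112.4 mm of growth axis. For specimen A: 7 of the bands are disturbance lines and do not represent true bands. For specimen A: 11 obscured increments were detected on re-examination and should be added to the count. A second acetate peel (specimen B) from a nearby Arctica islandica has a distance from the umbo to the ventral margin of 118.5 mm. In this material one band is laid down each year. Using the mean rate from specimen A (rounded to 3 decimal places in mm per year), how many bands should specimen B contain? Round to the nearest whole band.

Specimen A: adjusted count: 252 − 7 + 11 = 256 bands.
A: Mean rate = 112.4 mm / 256 years ≈ 0.439 mm per year.
Specimen B: 118.5 mm / 0.439 mm per year = 269.93 years ≈ 270 bands.

270 bands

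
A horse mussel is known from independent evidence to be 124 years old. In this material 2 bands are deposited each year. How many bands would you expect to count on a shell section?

124 years at 2 bands per year gives 124 × 2 = 248 bands.
So 248 bands should be present.

248 bands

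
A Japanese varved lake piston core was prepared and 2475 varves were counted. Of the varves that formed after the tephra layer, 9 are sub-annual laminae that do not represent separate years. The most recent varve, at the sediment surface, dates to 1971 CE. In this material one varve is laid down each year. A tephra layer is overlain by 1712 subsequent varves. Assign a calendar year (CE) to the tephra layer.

268 CE

1712 varves formed after the tephra layer.
1712 − 9 false = 1703 true varves after the tephra layer.
The varve at the sediment surface is 1971 CE, so the tephra layer dates to 1971 − 1703 = 268 CE.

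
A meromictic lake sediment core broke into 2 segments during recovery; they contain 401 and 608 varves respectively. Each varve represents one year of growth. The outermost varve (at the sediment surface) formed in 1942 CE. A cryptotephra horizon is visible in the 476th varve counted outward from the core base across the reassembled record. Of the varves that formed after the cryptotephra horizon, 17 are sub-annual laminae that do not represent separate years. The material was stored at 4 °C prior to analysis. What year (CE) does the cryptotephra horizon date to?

Total varves = 401 + 608 = 1009.
1009 − 476 = 533 varves lie beyond the cryptotephra horizon toward the sediment surface.
Removing the 17 false varves leaves 533 − 17 = 516 true varves beyond the cryptotephra horizon.
The varve at the sediment surface is 1942 CE, so the cryptotephra horizon dates to 1942 − 516 = 1426 CE.

1426 CE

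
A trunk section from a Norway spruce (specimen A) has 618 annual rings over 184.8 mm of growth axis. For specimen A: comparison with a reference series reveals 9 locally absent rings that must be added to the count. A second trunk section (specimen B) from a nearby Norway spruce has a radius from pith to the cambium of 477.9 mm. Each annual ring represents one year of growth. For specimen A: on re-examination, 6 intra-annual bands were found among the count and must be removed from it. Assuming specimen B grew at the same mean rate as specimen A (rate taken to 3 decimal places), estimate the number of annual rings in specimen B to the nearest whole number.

Specimen A: after corrections the count is 618 − 6 + 9 = 621 annual rings.
A: 184.8 mm over 621 years gives 184.8 / 621 ≈ 0.298 mm per year.
Specimen B: 477.9 mm / 0.298 mm per year = 1603.69 years ≈ 1604 annual rings.

1604 annual rings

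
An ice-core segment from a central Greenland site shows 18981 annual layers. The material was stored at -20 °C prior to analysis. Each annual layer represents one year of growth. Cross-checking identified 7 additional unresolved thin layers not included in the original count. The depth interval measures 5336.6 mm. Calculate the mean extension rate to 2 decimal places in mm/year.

0.28 mm/year

Correcting the raw count gives 18981 + 7 = 18988 true annual layers.
Extension rate ≈ 5336.6 / 18988 = 0.28 mm/year.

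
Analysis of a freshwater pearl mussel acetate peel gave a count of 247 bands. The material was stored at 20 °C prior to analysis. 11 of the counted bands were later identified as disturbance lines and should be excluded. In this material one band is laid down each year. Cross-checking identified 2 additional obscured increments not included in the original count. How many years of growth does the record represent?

238 yr

True band count = 247 − 11 + 2 = 238.
With a one-to-one band periodicity this is 238 years.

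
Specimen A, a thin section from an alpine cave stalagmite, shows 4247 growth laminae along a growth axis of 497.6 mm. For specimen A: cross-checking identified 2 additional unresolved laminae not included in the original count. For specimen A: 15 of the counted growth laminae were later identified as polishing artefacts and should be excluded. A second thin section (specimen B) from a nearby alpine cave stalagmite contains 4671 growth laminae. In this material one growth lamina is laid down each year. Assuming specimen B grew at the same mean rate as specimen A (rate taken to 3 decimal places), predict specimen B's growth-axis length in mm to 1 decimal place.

551.2 mm

Specimen A: correcting the raw count gives 4247 − 15 + 2 = 4234 true growth laminae.
A: 497.6 mm over 4234 years gives 497.6 / 4234 ≈ 0.118 mm/yr.
B's length ≈ 0.118 × 4671 = 551.2 mm.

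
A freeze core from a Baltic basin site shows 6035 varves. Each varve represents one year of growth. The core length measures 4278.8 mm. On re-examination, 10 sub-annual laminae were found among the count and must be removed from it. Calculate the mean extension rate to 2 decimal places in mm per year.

True varve count = 6035 − 10 = 6025.
Mean rate = 4278.8 mm / 6025 years ≈ 0.71 mm per year.

0.71 mm per year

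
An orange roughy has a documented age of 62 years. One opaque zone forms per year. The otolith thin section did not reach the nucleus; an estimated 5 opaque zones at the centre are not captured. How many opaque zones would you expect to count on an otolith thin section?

57 opaque zones

At one opaque zone per year, 62 years correspond to 62 opaque zones.
Less the 5 uncaptured opaque zones: 62 − 5 = 57.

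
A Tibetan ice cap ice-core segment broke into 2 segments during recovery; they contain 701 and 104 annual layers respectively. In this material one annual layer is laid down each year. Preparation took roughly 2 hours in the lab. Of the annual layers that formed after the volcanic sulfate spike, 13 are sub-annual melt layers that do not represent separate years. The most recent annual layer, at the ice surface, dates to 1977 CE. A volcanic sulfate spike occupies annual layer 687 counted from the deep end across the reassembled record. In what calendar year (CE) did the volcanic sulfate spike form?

1872 CE

Total annual layers = 701 + 104 = 805.
805 − 687 = 118 annual layers lie beyond the volcanic sulfate spike toward the ice surface.
118 − 13 false = 105 true annual layers after the volcanic sulfate spike.
1977 − 105 = 1872 CE.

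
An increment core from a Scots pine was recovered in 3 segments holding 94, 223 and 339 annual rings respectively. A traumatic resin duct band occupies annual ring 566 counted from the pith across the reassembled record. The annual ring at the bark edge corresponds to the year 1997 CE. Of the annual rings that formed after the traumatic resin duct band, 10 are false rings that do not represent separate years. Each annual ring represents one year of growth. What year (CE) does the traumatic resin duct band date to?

1917 CE

Total annual rings = 94 + 223 + 339 = 656.
656 − 566 = 90 annual rings lie beyond the traumatic resin duct band toward the bark edge.
90 − 10 false = 80 true annual rings after the traumatic resin duct band.
1997 − 80 = 1917 CE.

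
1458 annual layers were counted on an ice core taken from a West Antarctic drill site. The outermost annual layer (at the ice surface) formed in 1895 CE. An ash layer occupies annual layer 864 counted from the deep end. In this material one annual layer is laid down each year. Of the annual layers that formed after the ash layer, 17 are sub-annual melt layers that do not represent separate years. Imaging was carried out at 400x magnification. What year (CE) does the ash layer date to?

Between annual layer 864 and the ice surface there are 1458 − 864 = 594 annual layers.
Excluding 17 false annual layers: 594 − 17 = 577.
The annual layer at the ice surface is 1895 CE, so the ash layer dates to 1895 − 577 = 1318 CE.

1318 CE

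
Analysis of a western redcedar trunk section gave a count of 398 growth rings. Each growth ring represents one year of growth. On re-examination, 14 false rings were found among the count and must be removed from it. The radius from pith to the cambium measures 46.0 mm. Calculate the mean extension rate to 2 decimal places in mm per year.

0.12 mm per year

True growth ring count = 398 − 14 = 384.
Extension rate ≈ 46.0 / 384 = 0.12 mm per year.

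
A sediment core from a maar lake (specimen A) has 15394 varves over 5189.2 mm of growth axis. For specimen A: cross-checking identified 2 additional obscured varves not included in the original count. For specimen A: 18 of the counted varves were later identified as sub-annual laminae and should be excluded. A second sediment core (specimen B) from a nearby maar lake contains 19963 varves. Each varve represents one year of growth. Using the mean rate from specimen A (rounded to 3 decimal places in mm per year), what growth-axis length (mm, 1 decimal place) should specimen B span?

6727.5 mm

Specimen A: correcting the raw count gives 15394 − 18 + 2 = 15378 true varves.
A: 5189.2 mm over 15378 years gives 5189.2 / 15378 ≈ 0.337 mm/yr.
For B, 0.337 mm/year × 19963 years = 6727.5 mm.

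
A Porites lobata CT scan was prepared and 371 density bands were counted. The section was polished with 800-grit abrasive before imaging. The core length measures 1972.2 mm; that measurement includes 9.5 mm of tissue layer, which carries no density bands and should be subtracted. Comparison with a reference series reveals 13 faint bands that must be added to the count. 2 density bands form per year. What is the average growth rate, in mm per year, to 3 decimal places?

10.222 mm per year

True density band count = 371 + 13 = 384.
Dividing by 2 density bands per year: 384 / 2 = 192 years.
Removing the 9.5 mm offcut leaves 1972.2 − 9.5 = 1962.7 mm.
1962.7 mm over 192 years gives 1962.7 / 192 ≈ 10.222 mm per year.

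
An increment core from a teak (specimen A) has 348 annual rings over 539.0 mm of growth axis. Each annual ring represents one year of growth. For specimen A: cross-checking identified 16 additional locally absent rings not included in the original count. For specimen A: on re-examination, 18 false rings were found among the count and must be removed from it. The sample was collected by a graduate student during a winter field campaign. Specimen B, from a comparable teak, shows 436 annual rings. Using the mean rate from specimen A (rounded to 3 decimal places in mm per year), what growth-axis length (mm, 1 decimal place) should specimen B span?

Specimen A: true annual ring count = 348 − 18 + 16 = 346.
A: 539.0 mm over 346 years gives 539.0 / 346 ≈ 1.558 mm/yr.
For B, 1.558 mm/year × 436 years = 679.3 mm.

679.3 mm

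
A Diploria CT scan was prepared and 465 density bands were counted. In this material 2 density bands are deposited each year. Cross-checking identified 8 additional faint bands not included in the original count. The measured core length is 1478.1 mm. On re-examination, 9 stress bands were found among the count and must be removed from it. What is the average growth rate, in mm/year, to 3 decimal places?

After corrections the count is 465 − 9 + 8 = 464 density bands.
Dividing by 2 density bands per year: 464 / 2 = 232 years.
Mean rate = 1478.1 mm / 232 years ≈ 6.371 mm/year.

6.371 mm/year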